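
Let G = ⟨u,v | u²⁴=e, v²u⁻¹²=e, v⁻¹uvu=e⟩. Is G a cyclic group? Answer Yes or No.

Every cyclic group is abelian. But u·v = uv while v·u = u¹¹v⁻¹, so u·v ≠ v·u and G is not abelian. Hence G is not cyclic.

Answer: No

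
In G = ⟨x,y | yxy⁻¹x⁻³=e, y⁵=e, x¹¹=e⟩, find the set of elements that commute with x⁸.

⟨x⁸⟩ ⊆ C_G(x⁸) since powers of x⁸ commute with x⁸; so |C_G(x⁸)| ≥ |⟨x⁸⟩| = 11.
By orbit–stabilizer, |C_G(x⁸)| = |G| / |conj. class of x⁸| = 55 / 5 = 11.
The 11 elements commuting with x⁸ are {e, x, x², x³, x⁴, x⁵, x⁶, x⁷, x⁸, x⁹, x¹⁰}.

Answer: {e, x, x², x³, x⁴, x⁵, x⁶, x⁷, x⁸, x⁹, x¹⁰}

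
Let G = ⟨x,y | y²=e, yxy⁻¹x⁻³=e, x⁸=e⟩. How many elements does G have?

Enumerate words in the generators, reducing via the relations: the distinct elements are
  {e, x, y, xy, x², x³, x⁴, x⁵, x⁶, x⁷, x²y, x³y, x⁴y, x⁵y, x⁶y, x⁷y}.
No further products give new elements, so |G| = 16.

Answer: 16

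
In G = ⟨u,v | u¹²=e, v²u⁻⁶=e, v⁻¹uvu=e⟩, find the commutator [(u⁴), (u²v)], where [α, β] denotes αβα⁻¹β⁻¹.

[(u⁴), (u²v)] = (u⁴)·(u²v)·(u⁴)⁻¹·(u²v)⁻¹.
  (u⁴) · (u²v) = v⁻¹
  (v⁻¹) · (u⁸) = u⁴v⁻¹
  (u⁴v⁻¹) · (u²v⁻¹) = u⁸

Answer: u⁸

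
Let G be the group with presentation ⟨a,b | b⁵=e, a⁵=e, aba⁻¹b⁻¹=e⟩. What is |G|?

Enumerate words in the generators, reducing via the relations: the distinct elements are
  {a, b, e, ab, a², a³, a⁴, b², b³, b⁴, ab², ab³, ab⁴, a²b, a³b, a⁴b, a²b², a²b³, a²b⁴, a³b², a³b³, a³b⁴, a⁴b², a⁴b³, a⁴b⁴}.
No further products give new elements, so |G| = 25.

Answer: 25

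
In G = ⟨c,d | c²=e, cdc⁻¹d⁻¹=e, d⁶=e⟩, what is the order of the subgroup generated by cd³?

|⟨cd³⟩| equals the order of cd³. Compute successive powers until reaching e:
  (cd³)¹ = cd³, (cd³)² = e.
The smallest positive k with (cd³)ᵏ = e is 2, so |⟨cd³⟩| = 2.

Answer: 2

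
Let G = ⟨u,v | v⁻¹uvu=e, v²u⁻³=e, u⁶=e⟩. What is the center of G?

An element z ∈ Z(G) iff z commutes with every generator.
For example u³ is central: (u³)·u = u⁴ = u·(u³); (u³)·v = v⁻¹ = v·(u³).
Whereas u ∉ Z(G) since u·v = uv ≠ u²v⁻¹ = v·u.
Checking each of the 12 elements this way gives Z(G) = {e, u³}, of order 2.

Answer: {e, u³}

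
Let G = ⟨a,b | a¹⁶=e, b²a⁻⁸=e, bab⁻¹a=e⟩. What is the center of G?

An element z ∈ Z(G) iff z commutes with every generator.
For example a⁸ is central: (a⁸)·a = a⁹ = a·(a⁸); (a⁸)·b = b⁻¹ = b·(a⁸).
Whereas a ∉ Z(G) since a·b = ab ≠ a⁷b⁻¹ = b·a.
Checking each of the 32 elements this way gives Z(G) = {e, a⁸}, of order 2.

Answer: {e, a⁸}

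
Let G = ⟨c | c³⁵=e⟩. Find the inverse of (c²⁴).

The order of (c²⁴) is 35 (smallest k with (c²⁴)ᵏ = e), so (c²⁴)⁻¹ = (c²⁴)³⁴ = c¹¹.
Check: (c²⁴) · (c¹¹) → (c²⁴) · c¹¹ = e, giving e as required.

Answer: c¹¹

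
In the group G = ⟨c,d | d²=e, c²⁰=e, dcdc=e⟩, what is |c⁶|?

Compute successive powers until reaching e:
  (c⁶)¹ = c⁶, (c⁶)² = c¹², (c⁶)³ = c¹⁸, (c⁶)⁴ = c⁴, (c⁶)⁵ = c¹⁰, (c⁶)⁶ = c¹⁶, (c⁶)⁷ = c², (c⁶)⁸ = c⁸, (c⁶)⁹ = c¹⁴, (c⁶)¹⁰ = e.
The smallest positive k with (c⁶)ᵏ = e is 10.

Answer: 10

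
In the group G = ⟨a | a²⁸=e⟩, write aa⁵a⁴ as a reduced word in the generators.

Multiply left to right, reducing at each step:
  a · a⁵ = a⁶
  (a⁶) · a⁴ = a¹⁰

Answer: a¹⁰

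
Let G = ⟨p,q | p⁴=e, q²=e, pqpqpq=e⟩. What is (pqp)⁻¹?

The order of (pqp) is 4 (smallest k with (pqp)ᵏ = e), so (pqp)⁻¹ = (pqp)³ = p³qp³.
Check: (pqp) · (p³qp³) → (pqp) · p³ = pq;   (pq) · q = p;   p · p³ = e, giving e as required.

Answer: p³qp³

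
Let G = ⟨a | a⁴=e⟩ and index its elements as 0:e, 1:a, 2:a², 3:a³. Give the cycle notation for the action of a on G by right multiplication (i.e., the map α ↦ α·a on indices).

(0 1 2 3)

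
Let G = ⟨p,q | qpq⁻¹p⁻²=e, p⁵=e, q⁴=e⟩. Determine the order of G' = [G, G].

G' = [G, G] is generated by all commutators. The generator-pair commutators are: [p, q] = p⁴.
The subgroup they normally generate is {e, p, p², p³, p⁴}, of order 5.
Check: |G/G'| = 20/5 = 4 is the order of the abelianisation.

Answer: 5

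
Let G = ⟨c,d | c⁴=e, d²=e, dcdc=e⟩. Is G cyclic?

Every cyclic group is abelian. But c·d = cd while d·c = c³d, so c·d ≠ d·c and G is not abelian. Hence G is not cyclic.

Answer: No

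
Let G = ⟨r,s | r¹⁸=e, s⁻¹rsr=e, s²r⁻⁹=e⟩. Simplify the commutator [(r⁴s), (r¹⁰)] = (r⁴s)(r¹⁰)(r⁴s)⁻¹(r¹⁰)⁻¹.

[(r⁴s), (r¹⁰)] = (r⁴s)·(r¹⁰)·(r⁴s)⁻¹·(r¹⁰)⁻¹.
  (r⁴s) · (r¹⁰) = r³s⁻¹
  (r³s⁻¹) · (r⁴s⁻¹) = r⁸
  (r⁸) · (r⁸) = r¹⁶

Answer: r¹⁶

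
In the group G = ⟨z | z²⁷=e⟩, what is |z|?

Compute successive powers until reaching e:
  z¹ = z, z² = z², z³ = z³, z⁴ = z⁴, z⁵ = z⁵, z⁶ = z⁶, z⁷ = z⁷, z⁸ = z⁸, z⁹ = z⁹, z¹⁰ = z¹⁰, z¹¹ = z¹¹, z¹² = z¹², z¹³ = z¹³, z¹⁴ = z¹⁴, z¹⁵ = z¹⁵, z¹⁶ = z¹⁶, z¹⁷ = z¹⁷, z¹⁸ = z¹⁸, z¹⁹ = z¹⁹, z²⁰ = z²⁰, z²¹ = z²¹, z²² = z²², z²³ = z²³, z²⁴ = z²⁴, z²⁵ = z²⁵, z²⁶ = z²⁶, z²⁷ = e.
The smallest positive k with zᵏ = e is 27.

Answer: 27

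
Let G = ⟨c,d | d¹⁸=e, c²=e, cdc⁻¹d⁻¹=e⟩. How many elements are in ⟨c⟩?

|⟨c⟩| equals the order of c. Compute successive powers until reaching e:
  c¹ = c, c² = e.
The smallest positive k with cᵏ = e is 2, so |⟨c⟩| = 2.

Answer: 2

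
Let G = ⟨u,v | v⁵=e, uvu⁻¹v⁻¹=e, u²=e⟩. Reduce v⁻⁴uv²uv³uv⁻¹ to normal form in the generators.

Multiply left to right, reducing at each step:
  v · u = uv
  (uv) · v² = uv³
  (uv³) · u = v³
  (v³) · v³ = v
  v · u = uv
  (uv) · v⁻¹ = u

Answer: u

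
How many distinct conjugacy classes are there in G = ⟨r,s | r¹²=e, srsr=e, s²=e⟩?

The conjugacy classes (representative and size) are:
  [e] (size 1), [r¹¹] (size 2), [r²] (size 2), [r⁹] (size 2), [r⁴] (size 2), [r⁵] (size 2), [r⁶] (size 1), [s] (size 6), [rs] (size 6).
Class equation: 1 + 2 + 2 + 2 + 2 + 2 + 1 + 6 + 6 = 24 = |G|. So G has 9 conjugacy classes.

Answer: 9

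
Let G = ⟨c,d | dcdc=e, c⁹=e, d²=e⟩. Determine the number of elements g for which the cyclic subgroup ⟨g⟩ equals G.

⟨g⟩ = G would require ord(g) = |G| = 18, but the maximum element order in G is 9 < 18. So G is not cyclic and no single element generates it: the count is 0.

Answer: 0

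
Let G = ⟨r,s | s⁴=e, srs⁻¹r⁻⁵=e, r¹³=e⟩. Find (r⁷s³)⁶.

Compute successive powers of (r⁷s³), reducing at each step:
  (r⁷s³)²: (r⁷s³) · r⁷ = r¹¹s³;   (r¹¹s³) · s³ = r¹¹s²
  (r⁷s³)³: (r¹¹s²) · r⁷ = r⁴s²;   (r⁴s²) · s³ = r⁴s
  (r⁷s³)⁴: (r⁴s) · r⁷ = s;   s · s³ = e
  (r⁷s³)⁵: e · r⁷ = r⁷;   (r⁷) · s³ = r⁷s³
  (r⁷s³)⁶: (r⁷s³) · r⁷ = r¹¹s³;   (r¹¹s³) · s³ = r¹¹s²

Answer: r¹¹s²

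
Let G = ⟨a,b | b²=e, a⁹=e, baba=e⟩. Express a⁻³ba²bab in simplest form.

Multiply left to right, reducing at each step:
  (a⁶) · b = a⁶b
  (a⁶b) · a² = a⁴b
  (a⁴b) · b = a⁴
  (a⁴) · a = a⁵
  (a⁵) · b = a⁵b

Answer: a⁵b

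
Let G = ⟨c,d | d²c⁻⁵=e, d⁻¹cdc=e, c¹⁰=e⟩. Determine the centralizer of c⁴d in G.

⟨c⁴d⟩ ⊆ C_G(c⁴d) since powers of c⁴d commute with c⁴d; so |C_G(c⁴d)| ≥ |⟨c⁴d⟩| = 4.
By orbit–stabilizer, |C_G(c⁴d)| = |G| / |conj. class of c⁴d| = 20 / 5 = 4.
The 4 elements commuting with c⁴d are {e, c⁵, c⁴d, c⁴d⁻¹}.

Answer: {e, c⁵, c⁴d, c⁴d⁻¹}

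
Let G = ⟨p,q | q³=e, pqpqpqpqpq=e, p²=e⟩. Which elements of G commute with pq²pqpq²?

⟨pq²pqpq²⟩ ⊆ C_G(pq²pqpq²) since powers of pq²pqpq² commute with pq²pqpq²; so |C_G(pq²pqpq²)| ≥ |⟨pq²pqpq²⟩| = 3.
By orbit–stabilizer, |C_G(pq²pqpq²)| = |G| / |conj. class of pq²pqpq²| = 60 / 20 = 3.
The 3 elements commuting with pq²pqpq² are {e, qpq²pqp, pq²pqpq²}.

Answer: {e, qpq²pqp, pq²pqpq²}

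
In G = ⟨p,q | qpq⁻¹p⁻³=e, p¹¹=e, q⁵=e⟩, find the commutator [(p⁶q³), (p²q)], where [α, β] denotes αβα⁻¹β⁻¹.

[(p⁶q³), (p²q)] = (p⁶q³)·(p²q)·(p⁶q³)⁻¹·(p²q)⁻¹.
  (p⁶q³) · (p²q) = p⁵q⁴
  (p⁵q⁴) · (pq²) = p⁹q
  (p⁹q) · (p³q⁴) = p⁷

Answer: p⁷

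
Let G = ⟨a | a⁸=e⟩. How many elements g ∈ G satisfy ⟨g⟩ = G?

G is cyclic of order 8. An element generates G iff its order is 8, and a cyclic group of order 8 has exactly φ(8) = 4 such elements.

Answer: 4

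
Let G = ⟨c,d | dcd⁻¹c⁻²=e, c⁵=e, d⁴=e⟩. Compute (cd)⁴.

Compute successive powers of (cd), reducing at each step:
  (cd)²: (cd) · c = c³d;   (c³d) · d = c³d²
  (cd)³: (c³d²) · c = c²d²;   (c²d²) · d = c²d³
  (cd)⁴: (c²d³) · c = d³;   (d³) · d = e

Answer: e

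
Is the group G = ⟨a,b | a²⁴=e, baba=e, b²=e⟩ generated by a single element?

Every cyclic group is abelian. But a·b = ab while b·a = a²³b, so a·b ≠ b·a and G is not abelian. Hence G is not cyclic.

Answer: No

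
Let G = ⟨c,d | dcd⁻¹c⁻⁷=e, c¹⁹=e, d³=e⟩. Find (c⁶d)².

Compute successive powers of (c⁶d), reducing at each step:
  (c⁶d)²: (c⁶d) · c⁶ = c¹⁰d;   (c¹⁰d) · d = c¹⁰d²

Answer: c¹⁰d²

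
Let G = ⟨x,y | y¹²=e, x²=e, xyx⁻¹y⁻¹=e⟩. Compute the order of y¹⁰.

Compute successive powers until reaching e:
  (y¹⁰)¹ = y¹⁰, (y¹⁰)² = y⁸, (y¹⁰)³ = y⁶, (y¹⁰)⁴ = y⁴, (y¹⁰)⁵ = y², (y¹⁰)⁶ = e.
The smallest positive k with (y¹⁰)ᵏ = e is 6.

Answer: 6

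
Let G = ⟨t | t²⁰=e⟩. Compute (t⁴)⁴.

Compute successive powers of (t⁴), reducing at each step:
  (t⁴)²: (t⁴) · t⁴ = t⁸
  (t⁴)³: (t⁸) · t⁴ = t¹²
  (t⁴)⁴: (t¹²) · t⁴ = t¹⁶

Answer: t¹⁶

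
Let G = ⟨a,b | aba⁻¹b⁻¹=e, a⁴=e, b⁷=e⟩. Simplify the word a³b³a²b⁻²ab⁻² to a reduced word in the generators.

Multiply left to right, reducing at each step:
  (a³) · b³ = a³b³
  (a³b³) · a² = ab³
  (ab³) · b⁻² = ab
  (ab) · a = a²b
  (a²b) · b⁻² = a²b⁶

Answer: a²b⁶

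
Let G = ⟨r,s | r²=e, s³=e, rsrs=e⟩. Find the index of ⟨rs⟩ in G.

First find ord(rs) by computing successive powers:
  (rs)¹ = rs, (rs)² = e.
So |⟨rs⟩| = ord(rs) = 2. With |G| = 6, by Lagrange [G : ⟨rs⟩] = 6/2 = 3.

Answer: 3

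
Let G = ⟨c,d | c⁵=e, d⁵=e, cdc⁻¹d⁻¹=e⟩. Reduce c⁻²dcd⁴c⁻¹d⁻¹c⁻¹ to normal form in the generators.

Multiply left to right, reducing at each step:
  (c³) · d = c³d
  (c³d) · c = c⁴d
  (c⁴d) · d⁴ = c⁴
  (c⁴) · c⁻¹ = c³
  (c³) · d⁻¹ = c³d⁴
  (c³d⁴) · c⁻¹ = c²d⁴

Answer: c²d⁴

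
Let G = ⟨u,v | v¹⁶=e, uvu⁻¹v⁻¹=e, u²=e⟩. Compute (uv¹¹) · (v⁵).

Compute (uv¹¹) · (v⁵) by multiplying left to right and reducing via the relations at each step:
  (uv¹¹) · v⁵ = u

Answer: u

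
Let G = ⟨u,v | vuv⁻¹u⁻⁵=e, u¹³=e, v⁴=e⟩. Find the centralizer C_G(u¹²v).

⟨u¹²v⟩ ⊆ C_G(u¹²v) since powers of u¹²v commute with u¹²v; so |C_G(u¹²v)| ≥ |⟨u¹²v⟩| = 4.
By orbit–stabilizer, |C_G(u¹²v)| = |G| / |conj. class of u¹²v| = 52 / 13 = 4.
The 4 elements commuting with u¹²v are {e, u⁷v², u¹²v, u⁸v³}.

Answer: {e, u⁷v², u¹²v, u⁸v³}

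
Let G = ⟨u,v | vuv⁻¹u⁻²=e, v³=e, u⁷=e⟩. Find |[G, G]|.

G' = [G, G] is generated by all commutators. The generator-pair commutators are: [u, v] = u⁶.
The subgroup they normally generate is {e, u, u², u³, u⁴, u⁵, u⁶}, of order 7.
Check: |G/G'| = 21/7 = 3 is the order of the abelianisation.

Answer: 7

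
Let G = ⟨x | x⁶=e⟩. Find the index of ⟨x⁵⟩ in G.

First find ord(x⁵) by computing successive powers:
  (x⁵)¹ = x⁵, (x⁵)² = x⁴, (x⁵)³ = x³, (x⁵)⁴ = x², (x⁵)⁵ = x, (x⁵)⁶ = e.
So |⟨x⁵⟩| = ord(x⁵) = 6. With |G| = 6, by Lagrange [G : ⟨x⁵⟩] = 6/6 = 1.

Answer: 1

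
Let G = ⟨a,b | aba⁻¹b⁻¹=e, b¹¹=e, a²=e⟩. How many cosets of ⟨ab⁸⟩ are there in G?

First find ord(ab⁸) by computing successive powers:
  (ab⁸)¹ = ab⁸, (ab⁸)² = b⁵, (ab⁸)³ = ab², (ab⁸)⁴ = b¹⁰, (ab⁸)⁵ = ab⁷, (ab⁸)⁶ = b⁴, (ab⁸)⁷ = ab, (ab⁸)⁸ = b⁹, (ab⁸)⁹ = ab⁶, (ab⁸)¹⁰ = b³, (ab⁸)¹¹ = a, (ab⁸)¹² = b⁸, (ab⁸)¹³ = ab⁵, (ab⁸)¹⁴ = b², (ab⁸)¹⁵ = ab¹⁰, (ab⁸)¹⁶ = b⁷, (ab⁸)¹⁷ = ab⁴, (ab⁸)¹⁸ = b, (ab⁸)¹⁹ = ab⁹, (ab⁸)²⁰ = b⁶, (ab⁸)²¹ = ab³, (ab⁸)²² = e.
So |⟨ab⁸⟩| = ord(ab⁸) = 22. With |G| = 22, by Lagrange [G : ⟨ab⁸⟩] = 22/22 = 1.

Answer: 1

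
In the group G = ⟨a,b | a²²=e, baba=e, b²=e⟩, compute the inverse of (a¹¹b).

The order of (a¹¹b) is 2 (smallest k with (a¹¹b)ᵏ = e), so (a¹¹b)⁻¹ = (a¹¹b)¹ = a¹¹b.
Check: (a¹¹b) · (a¹¹b) → (a¹¹b) · a¹¹ = b;   b · b = e, giving e as required.

Answer: a¹¹b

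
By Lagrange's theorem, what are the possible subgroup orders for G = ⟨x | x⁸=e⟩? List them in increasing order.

|G| = 8 = 2³. By Lagrange's theorem the order of any subgroup divides 8; the divisors of 8 are 1, 2, 4, 8.

Answer: 1, 2, 4, 8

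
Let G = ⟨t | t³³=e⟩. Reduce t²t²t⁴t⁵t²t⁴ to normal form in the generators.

Multiply left to right, reducing at each step:
  (t²) · t² = t⁴
  (t⁴) · t⁴ = t⁸
  (t⁸) · t⁵ = t¹³
  (t¹³) · t² = t¹⁵
  (t¹⁵) · t⁴ = t¹⁹

Answer: t¹⁹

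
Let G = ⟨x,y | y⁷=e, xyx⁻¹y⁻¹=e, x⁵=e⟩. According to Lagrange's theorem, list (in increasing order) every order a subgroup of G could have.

|G| = 35 = 5 · 7. By Lagrange's theorem the order of any subgroup divides 35; the divisors of 35 are 1, 5, 7, 35.

Answer: 1, 5, 7, 35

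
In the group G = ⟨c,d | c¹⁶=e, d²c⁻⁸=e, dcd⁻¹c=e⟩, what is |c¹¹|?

Compute successive powers until reaching e:
  (c¹¹)¹ = c¹¹, (c¹¹)² = c⁶, (c¹¹)³ = c, (c¹¹)⁴ = c¹², (c¹¹)⁵ = c⁷, (c¹¹)⁶ = c², (c¹¹)⁷ = c¹³, (c¹¹)⁸ = c⁸, (c¹¹)⁹ = c³, (c¹¹)¹⁰ = c¹⁴, (c¹¹)¹¹ = c⁹, (c¹¹)¹² = c⁴, (c¹¹)¹³ = c¹⁵, (c¹¹)¹⁴ = c¹⁰, (c¹¹)¹⁵ = c⁵, (c¹¹)¹⁶ = e.
The smallest positive k with (c¹¹)ᵏ = e is 16.

Answer: 16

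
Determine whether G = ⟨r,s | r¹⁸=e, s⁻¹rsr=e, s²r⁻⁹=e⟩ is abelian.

r·s = rs but s·r = r⁸s⁻¹, so r·s ≠ s·r and G is not abelian.

Answer: No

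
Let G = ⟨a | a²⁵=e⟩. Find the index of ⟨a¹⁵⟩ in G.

First find ord(a¹⁵) by computing successive powers:
  (a¹⁵)¹ = a¹⁵, (a¹⁵)² = a⁵, (a¹⁵)³ = a²⁰, (a¹⁵)⁴ = a¹⁰, (a¹⁵)⁵ = e.
So |⟨a¹⁵⟩| = ord(a¹⁵) = 5. With |G| = 25, by Lagrange [G : ⟨a¹⁵⟩] = 25/5 = 5.

Answer: 5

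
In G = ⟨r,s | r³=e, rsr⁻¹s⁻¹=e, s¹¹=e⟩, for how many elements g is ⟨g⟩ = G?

G is cyclic of order 33. An element generates G iff its order is 33, and a cyclic group of order 33 has exactly φ(33) = 20 such elements.

Answer: 20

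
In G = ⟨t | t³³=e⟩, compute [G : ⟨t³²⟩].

First find ord(t³²) by computing successive powers:
  (t³²)¹ = t³², (t³²)² = t³¹, (t³²)³ = t³⁰, (t³²)⁴ = t²⁹, (t³²)⁵ = t²⁸, (t³²)⁶ = t²⁷, (t³²)⁷ = t²⁶, (t³²)⁸ = t²⁵, (t³²)⁹ = t²⁴, (t³²)¹⁰ = t²³, (t³²)¹¹ = t²², (t³²)¹² = t²¹, (t³²)¹³ = t²⁰, (t³²)¹⁴ = t¹⁹, (t³²)¹⁵ = t¹⁸, (t³²)¹⁶ = t¹⁷, (t³²)¹⁷ = t¹⁶, (t³²)¹⁸ = t¹⁵, (t³²)¹⁹ = t¹⁴, (t³²)²⁰ = t¹³, (t³²)²¹ = t¹², (t³²)²² = t¹¹, (t³²)²³ = t¹⁰, (t³²)²⁴ = t⁹, (t³²)²⁵ = t⁸, (t³²)²⁶ = t⁷, (t³²)²⁷ = t⁶, (t³²)²⁸ = t⁵, (t³²)²⁹ = t⁴, (t³²)³⁰ = t³, (t³²)³¹ = t², (t³²)³² = t, (t³²)³³ = e.
So |⟨t³²⟩| = ord(t³²) = 33. With |G| = 33, by Lagrange [G : ⟨t³²⟩] = 33/33 = 1.

Answer: 1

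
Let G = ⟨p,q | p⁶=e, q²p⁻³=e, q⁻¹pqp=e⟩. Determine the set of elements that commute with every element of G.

An element z ∈ Z(G) iff z commutes with every generator.
For example p³ is central: (p³)·p = p⁴ = p·(p³); (p³)·q = q⁻¹ = q·(p³).
Whereas p ∉ Z(G) since p·q = pq ≠ p²q⁻¹ = q·p.
Checking each of the 12 elements this way gives Z(G) = {e, p³}, of order 2.

Answer: {e, p³}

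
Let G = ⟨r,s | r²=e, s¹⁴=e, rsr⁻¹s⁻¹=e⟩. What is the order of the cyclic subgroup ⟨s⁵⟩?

|⟨s⁵⟩| equals the order of s⁵. Compute successive powers until reaching e:
  (s⁵)¹ = s⁵, (s⁵)² = s¹⁰, (s⁵)³ = s, (s⁵)⁴ = s⁶, (s⁵)⁵ = s¹¹, (s⁵)⁶ = s², (s⁵)⁷ = s⁷, (s⁵)⁸ = s¹², (s⁵)⁹ = s³, (s⁵)¹⁰ = s⁸, (s⁵)¹¹ = s¹³, (s⁵)¹² = s⁴, (s⁵)¹³ = s⁹, (s⁵)¹⁴ = e.
The smallest positive k with (s⁵)ᵏ = e is 14, so |⟨s⁵⟩| = 14.

Answer: 14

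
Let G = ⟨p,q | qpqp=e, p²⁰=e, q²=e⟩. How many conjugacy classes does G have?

The conjugacy classes (representative and size) are:
  [e] (size 1), [p] (size 2), [p¹⁸] (size 2), [p³] (size 2), [p⁴] (size 2), [p¹⁵] (size 2), [p¹⁴] (size 2), [p⁷] (size 2), [p¹²] (size 2), [p¹¹] (size 2), [p¹⁰] (size 1), [p¹⁸q] (size 10), [p⁵q] (size 10).
Class equation: 1 + 2 + 2 + 2 + 2 + 2 + 2 + 2 + 2 + 2 + 1 + 10 + 10 = 40 = |G|. So G has 13 conjugacy classes.

Answer: 13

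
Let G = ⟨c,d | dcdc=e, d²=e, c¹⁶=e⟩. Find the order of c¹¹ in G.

Compute successive powers until reaching e:
  (c¹¹)¹ = c¹¹, (c¹¹)² = c⁶, (c¹¹)³ = c, (c¹¹)⁴ = c¹², (c¹¹)⁵ = c⁷, (c¹¹)⁶ = c², (c¹¹)⁷ = c¹³, (c¹¹)⁸ = c⁸, (c¹¹)⁹ = c³, (c¹¹)¹⁰ = c¹⁴, (c¹¹)¹¹ = c⁹, (c¹¹)¹² = c⁴, (c¹¹)¹³ = c¹⁵, (c¹¹)¹⁴ = c¹⁰, (c¹¹)¹⁵ = c⁵, (c¹¹)¹⁶ = e.
The smallest positive k with (c¹¹)ᵏ = e is 16.

Answer: 16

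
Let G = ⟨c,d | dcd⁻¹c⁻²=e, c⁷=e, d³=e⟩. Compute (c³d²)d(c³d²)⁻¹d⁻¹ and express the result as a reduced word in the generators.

[(c³d²), d] = (c³d²)·d·(c³d²)⁻¹·d⁻¹.
  (c³d²) · d = c³
  (c³) · (cd) = c⁴d
  (c⁴d) · (d²) = c⁴

Answer: c⁴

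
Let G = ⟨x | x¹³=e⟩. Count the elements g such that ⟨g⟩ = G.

G is cyclic of order 13. An element generates G iff its order is 13, and a cyclic group of order 13 has exactly φ(13) = 12 such elements.

Answer: 12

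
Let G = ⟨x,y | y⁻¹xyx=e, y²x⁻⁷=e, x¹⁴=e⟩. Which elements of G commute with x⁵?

⟨x⁵⟩ ⊆ C_G(x⁵) since powers of x⁵ commute with x⁵; so |C_G(x⁵)| ≥ |⟨x⁵⟩| = 14.
By orbit–stabilizer, |C_G(x⁵)| = |G| / |conj. class of x⁵| = 28 / 2 = 14.
The 14 elements commuting with x⁵ are {e, x, x², x³, x⁴, x⁵, x⁶, x⁷, x⁸, x⁹, x¹⁰, x¹¹, x¹², x¹³}.

Answer: {e, x, x², x³, x⁴, x⁵, x⁶, x⁷, x⁸, x⁹, x¹⁰, x¹¹, x¹², x¹³}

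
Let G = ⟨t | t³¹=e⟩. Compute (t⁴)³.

Compute successive powers of (t⁴), reducing at each step:
  (t⁴)²: (t⁴) · t⁴ = t⁸
  (t⁴)³: (t⁸) · t⁴ = t¹²

Answer: t¹²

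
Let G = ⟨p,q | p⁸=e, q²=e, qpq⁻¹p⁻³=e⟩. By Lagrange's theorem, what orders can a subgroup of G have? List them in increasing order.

|G| = 16 = 2⁴. By Lagrange's theorem the order of any subgroup divides 16; the divisors of 16 are 1, 2, 4, 8, 16.

Answer: 1, 2, 4, 8, 16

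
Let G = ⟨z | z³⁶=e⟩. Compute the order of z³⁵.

Compute successive powers until reaching e:
  (z³⁵)¹ = z³⁵, (z³⁵)² = z³⁴, (z³⁵)³ = z³³, (z³⁵)⁴ = z³², (z³⁵)⁵ = z³¹, (z³⁵)⁶ = z³⁰, (z³⁵)⁷ = z²⁹, (z³⁵)⁸ = z²⁸, (z³⁵)⁹ = z²⁷, (z³⁵)¹⁰ = z²⁶, (z³⁵)¹¹ = z²⁵, (z³⁵)¹² = z²⁴, (z³⁵)¹³ = z²³, (z³⁵)¹⁴ = z²², (z³⁵)¹⁵ = z²¹, (z³⁵)¹⁶ = z²⁰, (z³⁵)¹⁷ = z¹⁹, (z³⁵)¹⁸ = z¹⁸, (z³⁵)¹⁹ = z¹⁷, (z³⁵)²⁰ = z¹⁶, (z³⁵)²¹ = z¹⁵, (z³⁵)²² = z¹⁴, (z³⁵)²³ = z¹³, (z³⁵)²⁴ = z¹², (z³⁵)²⁵ = z¹¹, (z³⁵)²⁶ = z¹⁰, (z³⁵)²⁷ = z⁹, (z³⁵)²⁸ = z⁸, (z³⁵)²⁹ = z⁷, (z³⁵)³⁰ = z⁶, (z³⁵)³¹ = z⁵, (z³⁵)³² = z⁴, (z³⁵)³³ = z³, (z³⁵)³⁴ = z², (z³⁵)³⁵ = z, (z³⁵)³⁶ = e.
The smallest positive k with (z³⁵)ᵏ = e is 36.

Answer: 36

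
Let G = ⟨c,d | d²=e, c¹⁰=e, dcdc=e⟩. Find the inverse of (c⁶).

The order of (c⁶) is 5 (smallest k with (c⁶)ᵏ = e), so (c⁶)⁻¹ = (c⁶)⁴ = c⁴.
Check: (c⁶) · (c⁴) → (c⁶) · c⁴ = e, giving e as required.

Answer: c⁴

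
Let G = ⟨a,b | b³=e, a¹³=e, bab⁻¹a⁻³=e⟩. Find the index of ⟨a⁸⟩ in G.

First find ord(a⁸) by computing successive powers:
  (a⁸)¹ = a⁸, (a⁸)² = a³, (a⁸)³ = a¹¹, (a⁸)⁴ = a⁶, (a⁸)⁵ = a, (a⁸)⁶ = a⁹, (a⁸)⁷ = a⁴, (a⁸)⁸ = a¹², (a⁸)⁹ = a⁷, (a⁸)¹⁰ = a², (a⁸)¹¹ = a¹⁰, (a⁸)¹² = a⁵, (a⁸)¹³ = e.
So |⟨a⁸⟩| = ord(a⁸) = 13. With |G| = 39, by Lagrange [G : ⟨a⁸⟩] = 39/13 = 3.

Answer: 3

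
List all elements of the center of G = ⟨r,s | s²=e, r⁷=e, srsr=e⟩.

An element z ∈ Z(G) iff z commutes with every generator.
For example e is central: e·r = r = r·e; e·s = s = s·e.
Whereas r ∉ Z(G) since r·s = rs ≠ r⁶s = s·r.
Checking each of the 14 elements this way gives Z(G) = {e}, of order 1.

Answer: {e}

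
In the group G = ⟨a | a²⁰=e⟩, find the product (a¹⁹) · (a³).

Compute (a¹⁹) · (a³) by multiplying left to right and reducing via the relations at each step:
  (a¹⁹) · a³ = a²

Answer: a²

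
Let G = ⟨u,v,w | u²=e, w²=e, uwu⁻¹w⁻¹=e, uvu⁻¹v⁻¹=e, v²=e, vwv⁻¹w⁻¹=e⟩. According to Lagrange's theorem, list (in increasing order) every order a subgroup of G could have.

|G| = 8 = 2³. By Lagrange's theorem the order of any subgroup divides 8; the divisors of 8 are 1, 2, 4, 8.

Answer: 1, 2, 4, 8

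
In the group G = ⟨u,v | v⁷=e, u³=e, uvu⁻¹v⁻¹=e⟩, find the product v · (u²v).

Compute v · (u²v) by multiplying left to right and reducing via the relations at each step:
  v · u² = u²v
  (u²v) · v = u²v²

Answer: u²v²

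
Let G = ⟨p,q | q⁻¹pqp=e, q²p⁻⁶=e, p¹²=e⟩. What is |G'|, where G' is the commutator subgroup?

G' = [G, G] is generated by all commutators. The generator-pair commutators are: [p, q] = p².
The subgroup they normally generate is {e, p², p⁴, p⁶, p⁸, p¹⁰}, of order 6.
Check: |G/G'| = 24/6 = 4 is the order of the abelianisation.

Answer: 6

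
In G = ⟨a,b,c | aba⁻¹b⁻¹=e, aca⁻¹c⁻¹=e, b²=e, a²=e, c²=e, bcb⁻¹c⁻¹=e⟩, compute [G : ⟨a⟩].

First find ord(a) by computing successive powers:
  a¹ = a, a² = e.
So |⟨a⟩| = ord(a) = 2. With |G| = 8, by Lagrange [G : ⟨a⟩] = 8/2 = 4.

Answer: 4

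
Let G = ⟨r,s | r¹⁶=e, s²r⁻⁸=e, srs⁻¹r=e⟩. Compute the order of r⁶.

Compute successive powers until reaching e:
  (r⁶)¹ = r⁶, (r⁶)² = r¹², (r⁶)³ = r², (r⁶)⁴ = r⁸, (r⁶)⁵ = r¹⁴, (r⁶)⁶ = r⁴, (r⁶)⁷ = r¹⁰, (r⁶)⁸ = e.
The smallest positive k with (r⁶)ᵏ = e is 8.

Answer: 8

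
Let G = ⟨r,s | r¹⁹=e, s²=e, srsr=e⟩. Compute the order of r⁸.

Compute successive powers until reaching e:
  (r⁸)¹ = r⁸, (r⁸)² = r¹⁶, (r⁸)³ = r⁵, (r⁸)⁴ = r¹³, (r⁸)⁵ = r², (r⁸)⁶ = r¹⁰, (r⁸)⁷ = r¹⁸, (r⁸)⁸ = r⁷, (r⁸)⁹ = r¹⁵, (r⁸)¹⁰ = r⁴, (r⁸)¹¹ = r¹², (r⁸)¹² = r, (r⁸)¹³ = r⁹, (r⁸)¹⁴ = r¹⁷, (r⁸)¹⁵ = r⁶, (r⁸)¹⁶ = r¹⁴, (r⁸)¹⁷ = r³, (r⁸)¹⁸ = r¹¹, (r⁸)¹⁹ = e.
The smallest positive k with (r⁸)ᵏ = e is 19.

Answer: 19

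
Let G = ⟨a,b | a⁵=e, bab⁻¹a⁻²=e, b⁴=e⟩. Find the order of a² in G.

Compute successive powers until reaching e:
  (a²)¹ = a², (a²)² = a⁴, (a²)³ = a, (a²)⁴ = a³, (a²)⁵ = e.
The smallest positive k with (a²)ᵏ = e is 5.

Answer: 5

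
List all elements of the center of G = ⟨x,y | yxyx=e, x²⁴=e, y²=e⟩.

An element z ∈ Z(G) iff z commutes with every generator.
For example x¹² is central: (x¹²)·x = x¹³ = x·(x¹²); (x¹²)·y = x¹²y = y·(x¹²).
Whereas x ∉ Z(G) since x·y = xy ≠ x²³y = y·x.
Checking each of the 48 elements this way gives Z(G) = {e, x¹²}, of order 2.

Answer: {e, x¹²}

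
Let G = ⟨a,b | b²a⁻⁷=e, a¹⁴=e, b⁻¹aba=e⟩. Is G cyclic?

Every cyclic group is abelian. But a·b = ab while b·a = a⁶b⁻¹, so a·b ≠ b·a and G is not abelian. Hence G is not cyclic.

Answer: No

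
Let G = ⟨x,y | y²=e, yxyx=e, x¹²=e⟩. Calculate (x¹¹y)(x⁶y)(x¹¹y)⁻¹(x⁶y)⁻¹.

[(x¹¹y), (x⁶y)] = (x¹¹y)·(x⁶y)·(x¹¹y)⁻¹·(x⁶y)⁻¹.
  (x¹¹y) · (x⁶y) = x⁵
  (x⁵) · (x¹¹y) = x⁴y
  (x⁴y) · (x⁶y) = x¹⁰

Answer: x¹⁰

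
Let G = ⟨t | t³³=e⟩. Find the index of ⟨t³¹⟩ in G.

First find ord(t³¹) by computing successive powers:
  (t³¹)¹ = t³¹, (t³¹)² = t²⁹, (t³¹)³ = t²⁷, (t³¹)⁴ = t²⁵, (t³¹)⁵ = t²³, (t³¹)⁶ = t²¹, (t³¹)⁷ = t¹⁹, (t³¹)⁸ = t¹⁷, (t³¹)⁹ = t¹⁵, (t³¹)¹⁰ = t¹³, (t³¹)¹¹ = t¹¹, (t³¹)¹² = t⁹, (t³¹)¹³ = t⁷, (t³¹)¹⁴ = t⁵, (t³¹)¹⁵ = t³, (t³¹)¹⁶ = t, (t³¹)¹⁷ = t³², (t³¹)¹⁸ = t³⁰, (t³¹)¹⁹ = t²⁸, (t³¹)²⁰ = t²⁶, (t³¹)²¹ = t²⁴, (t³¹)²² = t²², (t³¹)²³ = t²⁰, (t³¹)²⁴ = t¹⁸, (t³¹)²⁵ = t¹⁶, (t³¹)²⁶ = t¹⁴, (t³¹)²⁷ = t¹², (t³¹)²⁸ = t¹⁰, (t³¹)²⁹ = t⁸, (t³¹)³⁰ = t⁶, (t³¹)³¹ = t⁴, (t³¹)³² = t², (t³¹)³³ = e.
So |⟨t³¹⟩| = ord(t³¹) = 33. With |G| = 33, by Lagrange [G : ⟨t³¹⟩] = 33/33 = 1.

Answer: 1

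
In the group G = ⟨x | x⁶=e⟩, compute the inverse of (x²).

The order of (x²) is 3 (smallest k with (x²)ᵏ = e), so (x²)⁻¹ = (x²)² = x⁴.
Check: (x²) · (x⁴) → (x²) · x⁴ = e, giving e as required.

Answer: x⁴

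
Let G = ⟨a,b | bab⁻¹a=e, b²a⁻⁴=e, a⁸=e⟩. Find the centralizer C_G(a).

⟨a⟩ ⊆ C_G(a) since powers of a commute with a; so |C_G(a)| ≥ |⟨a⟩| = 8.
By orbit–stabilizer, |C_G(a)| = |G| / |conj. class of a| = 16 / 2 = 8.
The 8 elements commuting with a are {e, a, a², a³, a⁴, a⁵, a⁶, a⁷}.

Answer: {e, a, a², a³, a⁴, a⁵, a⁶, a⁷}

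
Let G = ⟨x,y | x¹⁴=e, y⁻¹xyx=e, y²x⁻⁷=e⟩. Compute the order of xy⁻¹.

Compute successive powers until reaching e:
  (xy⁻¹)¹ = xy⁻¹, (xy⁻¹)² = x⁷, (xy⁻¹)³ = xy, (xy⁻¹)⁴ = e.
The smallest positive k with (xy⁻¹)ᵏ = e is 4.

Answer: 4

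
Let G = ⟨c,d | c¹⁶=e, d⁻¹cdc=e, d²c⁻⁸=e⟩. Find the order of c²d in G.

Compute successive powers until reaching e:
  (c²d)¹ = c²d, (c²d)² = c⁸, (c²d)³ = c²d⁻¹, (c²d)⁴ = e.
The smallest positive k with (c²d)ᵏ = e is 4.

Answer: 4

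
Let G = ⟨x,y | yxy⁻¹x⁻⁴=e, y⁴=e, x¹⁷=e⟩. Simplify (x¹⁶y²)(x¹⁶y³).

Compute (x¹⁶y²) · (x¹⁶y³) by multiplying left to right and reducing via the relations at each step:
  (x¹⁶y²) · x¹⁶ = y²
  (y²) · y³ = y

Answer: y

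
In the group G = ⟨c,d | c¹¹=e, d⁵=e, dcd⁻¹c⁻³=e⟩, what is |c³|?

Compute successive powers until reaching e:
  (c³)¹ = c³, (c³)² = c⁶, (c³)³ = c⁹, (c³)⁴ = c, (c³)⁵ = c⁴, (c³)⁶ = c⁷, (c³)⁷ = c¹⁰, (c³)⁸ = c², (c³)⁹ = c⁵, (c³)¹⁰ = c⁸, (c³)¹¹ = e.
The smallest positive k with (c³)ᵏ = e is 11.

Answer: 11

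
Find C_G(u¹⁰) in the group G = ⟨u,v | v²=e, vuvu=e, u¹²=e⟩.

⟨u¹⁰⟩ ⊆ C_G(u¹⁰) since powers of u¹⁰ commute with u¹⁰; so |C_G(u¹⁰)| ≥ |⟨u¹⁰⟩| = 6.
By orbit–stabilizer, |C_G(u¹⁰)| = |G| / |conj. class of u¹⁰| = 24 / 2 = 12.
The 12 elements commuting with u¹⁰ are {e, u, u², u³, u⁴, u⁵, u⁶, u⁷, u⁸, u⁹, u¹⁰, u¹¹}.

Answer: {e, u, u², u³, u⁴, u⁵, u⁶, u⁷, u⁸, u⁹, u¹⁰, u¹¹}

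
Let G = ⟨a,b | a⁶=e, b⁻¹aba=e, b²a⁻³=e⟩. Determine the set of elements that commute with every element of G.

An element z ∈ Z(G) iff z commutes with every generator.
For example a³ is central: (a³)·a = a⁴ = a·(a³); (a³)·b = b⁻¹ = b·(a³).
Whereas a ∉ Z(G) since a·b = ab ≠ a²b⁻¹ = b·a.
Checking each of the 12 elements this way gives Z(G) = {e, a³}, of order 2.

Answer: {e, a³}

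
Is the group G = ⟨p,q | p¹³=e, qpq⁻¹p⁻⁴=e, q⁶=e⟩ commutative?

p·q = pq but q·p = p⁴q, so p·q ≠ q·p and G is not abelian.

Answer: No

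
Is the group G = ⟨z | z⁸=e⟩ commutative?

G has a single generator, so G is cyclic and hence abelian.

Answer: Yes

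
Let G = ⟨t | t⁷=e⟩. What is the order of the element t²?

Compute successive powers until reaching e:
  (t²)¹ = t², (t²)² = t⁴, (t²)³ = t⁶, (t²)⁴ = t, (t²)⁵ = t³, (t²)⁶ = t⁵, (t²)⁷ = e.
The smallest positive k with (t²)ᵏ = e is 7.

Answer: 7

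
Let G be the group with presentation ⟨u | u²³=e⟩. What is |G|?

G is generated by a single element, so G is cyclic. The relator gives u²³ = e and no smaller power is forced to be e, so the 23 powers {e, u, u², u³, u⁴, u⁵, u⁶, u⁷, u⁸, u⁹, u²², u²¹, u²⁰, u¹², u¹³, u¹¹, u¹⁰, u¹⁴, u¹⁵, u¹⁶, u¹⁷, u¹⁸, u¹⁹} are distinct. Hence |G| = 23.

Answer: 23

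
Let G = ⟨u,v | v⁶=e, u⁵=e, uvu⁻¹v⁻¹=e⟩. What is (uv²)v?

Compute (uv²) · v by multiplying left to right and reducing via the relations at each step:
  (uv²) · v = uv³

Answer: uv³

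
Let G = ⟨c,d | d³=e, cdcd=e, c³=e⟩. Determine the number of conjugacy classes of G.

The conjugacy classes (representative and size) are:
  [e] (size 1), [dc²] (size 4), [d²c] (size 4), [c²d²] (size 3).
Class equation: 1 + 4 + 4 + 3 = 12 = |G|. So G has 4 conjugacy classes.

Answer: 4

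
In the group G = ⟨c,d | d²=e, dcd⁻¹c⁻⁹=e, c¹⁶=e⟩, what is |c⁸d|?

Compute successive powers until reaching e:
  (c⁸d)¹ = c⁸d, (c⁸d)² = e.
The smallest positive k with (c⁸d)ᵏ = e is 2.

Answer: 2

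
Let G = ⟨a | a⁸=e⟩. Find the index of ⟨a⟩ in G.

First find ord(a) by computing successive powers:
  a¹ = a, a² = a², a³ = a³, a⁴ = a⁴, a⁵ = a⁵, a⁶ = a⁶, a⁷ = a⁷, a⁸ = e.
So |⟨a⟩| = ord(a) = 8. With |G| = 8, by Lagrange [G : ⟨a⟩] = 8/8 = 1.

Answer: 1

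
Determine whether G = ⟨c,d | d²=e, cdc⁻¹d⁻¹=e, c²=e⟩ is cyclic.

|G| = 4, but the maximum element order in G is 2 < 4. No single element generates all of G, so G is not cyclic.

Answer: No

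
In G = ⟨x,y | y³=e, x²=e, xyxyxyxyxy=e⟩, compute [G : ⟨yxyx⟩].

First find ord(yxyx) by computing successive powers:
  (yxyx)¹ = yxyx, (yxyx)² = xy², (yxyx)³ = yx, (yxyx)⁴ = xy²xy², (yxyx)⁵ = e.
So |⟨yxyx⟩| = ord(yxyx) = 5. With |G| = 60, by Lagrange [G : ⟨yxyx⟩] = 60/5 = 12.

Answer: 12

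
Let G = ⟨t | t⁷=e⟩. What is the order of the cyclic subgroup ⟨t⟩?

|⟨t⟩| equals the order of t. Compute successive powers until reaching e:
  t¹ = t, t² = t², t³ = t³, t⁴ = t⁴, t⁵ = t⁵, t⁶ = t⁶, t⁷ = e.
The smallest positive k with tᵏ = e is 7, so |⟨t⟩| = 7.

Answer: 7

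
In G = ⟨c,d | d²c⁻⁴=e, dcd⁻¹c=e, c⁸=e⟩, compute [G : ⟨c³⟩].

First find ord(c³) by computing successive powers:
  (c³)¹ = c³, (c³)² = c⁶, (c³)³ = c, (c³)⁴ = c⁴, (c³)⁵ = c⁷, (c³)⁶ = c², (c³)⁷ = c⁵, (c³)⁸ = e.
So |⟨c³⟩| = ord(c³) = 8. With |G| = 16, by Lagrange [G : ⟨c³⟩] = 16/8 = 2.

Answer: 2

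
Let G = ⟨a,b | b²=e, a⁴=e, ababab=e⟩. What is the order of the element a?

Compute successive powers until reaching e:
  a¹ = a, a² = a², a³ = a³, a⁴ = e.
The smallest positive k with aᵏ = e is 4.

Answer: 4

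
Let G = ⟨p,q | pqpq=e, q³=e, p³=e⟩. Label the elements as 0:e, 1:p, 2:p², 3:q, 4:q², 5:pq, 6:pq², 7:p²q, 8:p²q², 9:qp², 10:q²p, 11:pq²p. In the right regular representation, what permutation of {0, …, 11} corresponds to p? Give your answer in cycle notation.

(0 1 2)(3 8 9)(4 10 5)(6 11 7)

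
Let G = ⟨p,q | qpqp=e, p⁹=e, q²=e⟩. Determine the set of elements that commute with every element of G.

An element z ∈ Z(G) iff z commutes with every generator.
For example e is central: e·p = p = p·e; e·q = q = q·e.
Whereas p ∉ Z(G) since p·q = pq ≠ p⁸q = q·p.
Checking each of the 18 elements this way gives Z(G) = {e}, of order 1.

Answer: {e}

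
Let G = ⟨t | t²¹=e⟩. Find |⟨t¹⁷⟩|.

|⟨t¹⁷⟩| equals the order of t¹⁷. Compute successive powers until reaching e:
  (t¹⁷)¹ = t¹⁷, (t¹⁷)² = t¹³, (t¹⁷)³ = t⁹, (t¹⁷)⁴ = t⁵, (t¹⁷)⁵ = t, (t¹⁷)⁶ = t¹⁸, (t¹⁷)⁷ = t¹⁴, (t¹⁷)⁸ = t¹⁰, (t¹⁷)⁹ = t⁶, (t¹⁷)¹⁰ = t², (t¹⁷)¹¹ = t¹⁹, (t¹⁷)¹² = t¹⁵, (t¹⁷)¹³ = t¹¹, (t¹⁷)¹⁴ = t⁷, (t¹⁷)¹⁵ = t³, (t¹⁷)¹⁶ = t²⁰, (t¹⁷)¹⁷ = t¹⁶, (t¹⁷)¹⁸ = t¹², (t¹⁷)¹⁹ = t⁸, (t¹⁷)²⁰ = t⁴, (t¹⁷)²¹ = e.
The smallest positive k with (t¹⁷)ᵏ = e is 21, so |⟨t¹⁷⟩| = 21.

Answer: 21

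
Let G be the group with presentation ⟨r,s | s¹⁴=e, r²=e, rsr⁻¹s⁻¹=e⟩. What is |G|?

Enumerate words in the generators, reducing via the relations: the distinct elements are
  {e, r, s, rs, s², s³, s⁴, s⁵, s⁶, s⁷, s⁸, s⁹, rs², rs³, rs⁴, rs⁵, rs⁶, rs⁷, rs⁸, rs⁹, s¹², s¹³, s¹¹, s¹⁰, rs¹², rs¹³, rs¹¹, rs¹⁰}.
No further products give new elements, so |G| = 28.

Answer: 28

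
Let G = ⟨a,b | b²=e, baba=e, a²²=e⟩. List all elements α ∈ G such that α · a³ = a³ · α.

⟨a³⟩ ⊆ C_G(a³) since powers of a³ commute with a³; so |C_G(a³)| ≥ |⟨a³⟩| = 22.
By orbit–stabilizer, |C_G(a³)| = |G| / |conj. class of a³| = 44 / 2 = 22.
The 22 elements commuting with a³ are {e, a, a², a³, a⁴, a⁵, a⁶, a⁷, a⁸, a⁹, a¹⁰, a¹¹, a¹², a¹³, a¹⁴, a¹⁵, a¹⁶, a¹⁷, a¹⁸, a¹⁹, a²⁰, a²¹}.

Answer: {e, a, a², a³, a⁴, a⁵, a⁶, a⁷, a⁸, a⁹, a¹⁰, a¹¹, a¹², a¹³, a¹⁴, a¹⁵, a¹⁶, a¹⁷, a¹⁸, a¹⁹, a²⁰, a²¹}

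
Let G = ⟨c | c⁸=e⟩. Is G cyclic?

|G| = 8. The element c has order 8 (its powers give 8 distinct elements), so ⟨c⟩ = G and G is cyclic.

Answer: Yes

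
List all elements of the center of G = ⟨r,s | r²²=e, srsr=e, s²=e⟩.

An element z ∈ Z(G) iff z commutes with every generator.
For example r¹¹ is central: (r¹¹)·r = r¹² = r·(r¹¹); (r¹¹)·s = r¹¹s = s·(r¹¹).
Whereas r ∉ Z(G) since r·s = rs ≠ r²¹s = s·r.
Checking each of the 44 elements this way gives Z(G) = {e, r¹¹}, of order 2.

Answer: {e, r¹¹}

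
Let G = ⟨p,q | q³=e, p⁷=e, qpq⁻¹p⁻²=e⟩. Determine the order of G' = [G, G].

G' = [G, G] is generated by all commutators. The generator-pair commutators are: [p, q] = p⁶.
The subgroup they normally generate is {e, p, p², p³, p⁴, p⁵, p⁶}, of order 7.
Check: |G/G'| = 21/7 = 3 is the order of the abelianisation.

Answer: 7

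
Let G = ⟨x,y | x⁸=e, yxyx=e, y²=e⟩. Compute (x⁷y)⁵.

Compute successive powers of (x⁷y), reducing at each step:
  (x⁷y)²: (x⁷y) · x⁷ = y;   y · y = e
  (x⁷y)³: e · x⁷ = x⁷;   (x⁷) · y = x⁷y
  (x⁷y)⁴: (x⁷y) · x⁷ = y;   y · y = e
  (x⁷y)⁵: e · x⁷ = x⁷;   (x⁷) · y = x⁷y

Answer: x⁷y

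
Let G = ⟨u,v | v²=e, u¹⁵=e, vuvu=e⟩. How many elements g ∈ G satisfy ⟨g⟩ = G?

⟨g⟩ = G would require ord(g) = |G| = 30, but the maximum element order in G is 15 < 30. So G is not cyclic and no single element generates it: the count is 0.

Answer: 0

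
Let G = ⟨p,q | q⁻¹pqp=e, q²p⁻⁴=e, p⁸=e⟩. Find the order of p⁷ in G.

Compute successive powers until reaching e:
  (p⁷)¹ = p⁷, (p⁷)² = p⁶, (p⁷)³ = p⁵, (p⁷)⁴ = p⁴, (p⁷)⁵ = p³, (p⁷)⁶ = p², (p⁷)⁷ = p, (p⁷)⁸ = e.
The smallest positive k with (p⁷)ᵏ = e is 8.

Answer: 8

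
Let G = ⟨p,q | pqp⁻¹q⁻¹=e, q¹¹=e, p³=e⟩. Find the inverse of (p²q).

The order of (p²q) is 33 (smallest k with (p²q)ᵏ = e), so (p²q)⁻¹ = (p²q)³² = pq¹⁰.
Check: (p²q) · (pq¹⁰) → (p²q) · p = q;   q · q¹⁰ = e, giving e as required.

Answer: pq¹⁰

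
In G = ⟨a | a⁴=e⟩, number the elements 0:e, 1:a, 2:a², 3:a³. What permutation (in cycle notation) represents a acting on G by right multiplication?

(0 1 2 3)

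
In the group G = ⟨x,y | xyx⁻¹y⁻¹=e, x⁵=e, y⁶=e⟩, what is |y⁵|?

Compute successive powers until reaching e:
  (y⁵)¹ = y⁵, (y⁵)² = y⁴, (y⁵)³ = y³, (y⁵)⁴ = y², (y⁵)⁵ = y, (y⁵)⁶ = e.
The smallest positive k with (y⁵)ᵏ = e is 6.

Answer: 6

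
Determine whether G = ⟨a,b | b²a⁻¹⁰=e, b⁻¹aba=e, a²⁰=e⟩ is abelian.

a·b = ab but b·a = a⁹b⁻¹, so a·b ≠ b·a and G is not abelian.

Answer: No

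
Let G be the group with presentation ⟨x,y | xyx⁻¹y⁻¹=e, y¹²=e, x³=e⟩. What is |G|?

Enumerate words in the generators, reducing via the relations: the distinct elements are
  {e, x, y, xy, x², y², y³, y⁴, y⁵, y⁶, y⁷, y⁸, y⁹, xy², xy³, xy⁴, xy⁵, xy⁶, xy⁷, xy⁸, xy⁹, x²y, y¹¹, y¹⁰, xy¹¹, xy¹⁰, x²y², x²y³, x²y⁴, x²y⁵, x²y⁶, x²y⁷, x²y⁸, x²y⁹, x²y¹¹, x²y¹⁰}.
No further products give new elements, so |G| = 36.

Answer: 36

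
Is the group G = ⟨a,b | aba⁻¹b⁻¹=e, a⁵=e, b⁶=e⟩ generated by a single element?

|G| = 30. The element ab has order 30 (its powers give 30 distinct elements), so ⟨ab⟩ = G and G is cyclic.

Answer: Yes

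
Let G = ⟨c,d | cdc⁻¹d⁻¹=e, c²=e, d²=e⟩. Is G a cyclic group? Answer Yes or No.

|G| = 4, but the maximum element order in G is 2 < 4. No single element generates all of G, so G is not cyclic.

Answer: No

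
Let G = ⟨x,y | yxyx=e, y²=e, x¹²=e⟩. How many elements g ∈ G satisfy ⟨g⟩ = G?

⟨g⟩ = G would require ord(g) = |G| = 24, but the maximum element order in G is 12 < 24. So G is not cyclic and no single element generates it: the count is 0.

Answer: 0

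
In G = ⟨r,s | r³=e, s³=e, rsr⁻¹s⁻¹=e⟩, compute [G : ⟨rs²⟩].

First find ord(rs²) by computing successive powers:
  (rs²)¹ = rs², (rs²)² = r²s, (rs²)³ = e.
So |⟨rs²⟩| = ord(rs²) = 3. With |G| = 9, by Lagrange [G : ⟨rs²⟩] = 9/3 = 3.

Answer: 3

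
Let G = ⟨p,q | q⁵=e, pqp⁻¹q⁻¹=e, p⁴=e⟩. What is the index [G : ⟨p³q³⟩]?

First find ord(p³q³) by computing successive powers:
  (p³q³)¹ = p³q³, (p³q³)² = p²q, (p³q³)³ = pq⁴, (p³q³)⁴ = q², (p³q³)⁵ = p³, (p³q³)⁶ = p²q³, (p³q³)⁷ = pq, (p³q³)⁸ = q⁴, (p³q³)⁹ = p³q², (p³q³)¹⁰ = p², (p³q³)¹¹ = pq³, (p³q³)¹² = q, (p³q³)¹³ = p³q⁴, (p³q³)¹⁴ = p²q², (p³q³)¹⁵ = p, (p³q³)¹⁶ = q³, (p³q³)¹⁷ = p³q, (p³q³)¹⁸ = p²q⁴, (p³q³)¹⁹ = pq², (p³q³)²⁰ = e.
So |⟨p³q³⟩| = ord(p³q³) = 20. With |G| = 20, by Lagrange [G : ⟨p³q³⟩] = 20/20 = 1.

Answer: 1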